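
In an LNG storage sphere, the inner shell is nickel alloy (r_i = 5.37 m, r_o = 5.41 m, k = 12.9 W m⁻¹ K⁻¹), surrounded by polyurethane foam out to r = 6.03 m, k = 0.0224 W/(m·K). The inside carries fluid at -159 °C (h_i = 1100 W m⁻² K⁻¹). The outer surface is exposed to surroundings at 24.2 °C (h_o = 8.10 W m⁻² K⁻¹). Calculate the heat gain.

Treat each layer as a resistance in series:
  R_conv,in = 1/(4πr²h) = 1/(4π·5.37²·1100) = 2.509×10^-6 K/W
  R_nickel alloy = (1/5.37 − 1/5.41)/(4πk) = 0.001377/(4π·12.9) = 8.494×10^-6 K/W
  R_polyurethane foam = (1/5.41 − 1/6.03)/(4πk) = 0.01901/(4π·0.0224) = 0.06752 K/W
  R_conv,out = 1/(4πr²h) = 1/(4π·6.03²·8.10) = 2.702×10^-4 K/W
ΣR = 2.509×10^-6 + 8.494×10^-6 + 0.06752 + 2.702×10^-4 = 0.06780 K/W
Q = ΔT/ΣR = (-159 °C − 24.2 °C)/0.06780 = -2700 W
(Negative Q ⇒ heat flows inward; heat gain = 2700 W.)

Q = 2.70 kW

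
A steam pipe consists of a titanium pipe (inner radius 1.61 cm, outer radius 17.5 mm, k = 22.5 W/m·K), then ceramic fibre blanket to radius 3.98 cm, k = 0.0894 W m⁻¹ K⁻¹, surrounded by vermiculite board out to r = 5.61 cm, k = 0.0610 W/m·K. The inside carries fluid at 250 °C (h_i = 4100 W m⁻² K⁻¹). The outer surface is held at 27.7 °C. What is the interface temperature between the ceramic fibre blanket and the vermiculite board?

T = 112 °C

Treat each layer as a resistance in series:
  R'_conv,in = 1/(2πr h) = 1/(2π·0.0161·4100) = 0.002411 m·K/W
  R'_titanium = ln(0.0175/0.0161)/(2πk) = 0.08338/(2π·22.5) = 5.898×10^-4 m·K/W
  R'_ceramic fibre blanket = ln(0.0398/0.0175)/(2πk) = 0.8217/(2π·0.0894) = 1.463 m·K/W
  R'_vermiculite board = ln(0.0561/0.0398)/(2πk) = 0.3433/(2π·0.0610) = 0.8956 m·K/W
ΣR = 0.002411 + 5.898×10^-4 + 1.463 + 0.8956 = 2.362 m·K/W
Q' = ΔT/ΣR = (250 °C − 27.7 °C)/2.362 = 94.12 W/m
From the inner boundary to the ceramic fibre blanket/vermiculite board interface, ΣR_partial = 1.466 m·K/W.
T_interface = T_in − Q'·ΣR_partial = 250 °C − (94.12)(1.466) = 112 °C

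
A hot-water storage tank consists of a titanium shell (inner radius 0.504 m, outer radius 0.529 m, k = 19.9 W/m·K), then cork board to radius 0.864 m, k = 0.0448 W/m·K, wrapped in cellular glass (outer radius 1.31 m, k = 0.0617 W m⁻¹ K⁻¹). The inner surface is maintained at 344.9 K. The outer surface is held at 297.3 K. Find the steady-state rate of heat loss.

Q = 26.3 W

Resistance network (inner→outer):
  R_titanium = (1/0.504 − 1/0.529)/(4πk) = 0.09377/(4π·19.9) = 3.750×10^-4 K/W
  R_cork board = (1/0.529 − 1/0.864)/(4πk) = 0.7330/(4π·0.0448) = 1.302 K/W
  R_cellular glass = (1/0.864 − 1/1.31)/(4πk) = 0.3940/(4π·0.0617) = 0.5082 K/W
ΣR = 3.750×10^-4 + 1.302 + 0.5082 = 1.811 K/W
Q = ΔT/ΣR = (344.9 K − 297.3 K)/1.811 = 26.3 W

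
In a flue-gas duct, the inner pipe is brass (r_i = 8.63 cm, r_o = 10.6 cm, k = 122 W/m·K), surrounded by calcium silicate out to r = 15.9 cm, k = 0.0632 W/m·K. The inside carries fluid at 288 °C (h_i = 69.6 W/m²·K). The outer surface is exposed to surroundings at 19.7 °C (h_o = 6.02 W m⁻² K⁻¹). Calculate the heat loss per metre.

Treat each layer as a resistance in series:
  R'_conv,in = 1/(2πr h) = 1/(2π·0.0863·69.6) = 0.02650 m·K/W
  R'_brass = ln(0.106/0.0863)/(2πk) = 0.2056/(2π·122) = 2.682×10^-4 m·K/W
  R'_calcium silicate = ln(0.159/0.106)/(2πk) = 0.4055/(2π·0.0632) = 1.021 m·K/W
  R'_conv,out = 1/(2πr h) = 1/(2π·0.159·6.02) = 0.1663 m·K/W
ΣR = 0.02650 + 2.682×10^-4 + 1.021 + 0.1663 = 1.214 m·K/W
Q' = ΔT/ΣR = (288 °C − 19.7 °C)/1.214 = 221 W/m

Q' = 221 W/m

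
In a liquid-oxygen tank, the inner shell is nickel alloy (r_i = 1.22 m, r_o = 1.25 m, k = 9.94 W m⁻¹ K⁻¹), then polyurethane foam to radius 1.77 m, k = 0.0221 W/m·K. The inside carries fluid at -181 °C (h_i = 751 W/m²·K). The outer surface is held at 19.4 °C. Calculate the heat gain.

Series thermal resistances, inner to outer:
  R_conv,in = 1/(4πr²h) = 1/(4π·1.22²·751) = 7.119×10^-5 K/W
  R_nickel alloy = (1/1.22 − 1/1.25)/(4πk) = 0.01967/(4π·9.94) = 1.575×10^-4 K/W
  R_polyurethane foam = (1/1.25 − 1/1.77)/(4πk) = 0.2350/(4π·0.0221) = 0.8463 K/W
ΣR = 7.119×10^-5 + 1.575×10^-4 + 0.8463 = 0.8465 K/W
Q = ΔT/ΣR = (-181 °C − 19.4 °C)/0.8465 = -237 W
(Negative Q ⇒ heat flows inward; heat gain = 237 W.)

Q = 237 W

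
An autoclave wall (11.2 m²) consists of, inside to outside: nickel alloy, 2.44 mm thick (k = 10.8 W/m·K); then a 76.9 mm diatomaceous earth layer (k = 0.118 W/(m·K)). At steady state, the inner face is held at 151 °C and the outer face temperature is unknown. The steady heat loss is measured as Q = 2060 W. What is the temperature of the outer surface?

Series resistances:
  R_nickel alloy = L/(kA) = 0.00244/(10.8·11.2) = 2.017×10^-5 K/W
  R_diatomaceous earth = L/(kA) = 0.0769/(0.118·11.2) = 0.05819 K/W
ΣR = 0.05821 K/W
ΔT = Q·ΣR = 2060 × 0.05821 = 119.9 K
Heat flows outward, so T_out = T_in − ΔT = 151 − 119.9 = 31.1 °C

T_out = 31.1 °C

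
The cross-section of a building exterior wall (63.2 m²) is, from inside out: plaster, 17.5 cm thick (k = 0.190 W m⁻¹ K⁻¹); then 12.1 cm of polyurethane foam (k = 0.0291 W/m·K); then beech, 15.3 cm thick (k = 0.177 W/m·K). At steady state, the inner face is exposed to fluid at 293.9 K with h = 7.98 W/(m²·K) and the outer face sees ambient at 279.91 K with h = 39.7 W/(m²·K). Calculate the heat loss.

Q = 145 W

Resistance network (inner→outer):
  R_conv,in = 1/(hA) = 1/(7.98·63.2) = 0.001983 K/W
  R_plaster = L/(kA) = 0.175/(0.190·63.2) = 0.01457 K/W
  R_polyurethane foam = L/(kA) = 0.121/(0.0291·63.2) = 0.06579 K/W
  R_beech = L/(kA) = 0.153/(0.177·63.2) = 0.01368 K/W
  R_conv,out = 1/(hA) = 1/(39.7·63.2) = 3.986×10^-4 K/W
ΣR = 0.001983 + 0.01457 + 0.06579 + 0.01368 + 3.986×10^-4 = 0.09642 K/W
Q = ΔT/ΣR = (293.9 K − 279.91 K)/0.09642 = 145 W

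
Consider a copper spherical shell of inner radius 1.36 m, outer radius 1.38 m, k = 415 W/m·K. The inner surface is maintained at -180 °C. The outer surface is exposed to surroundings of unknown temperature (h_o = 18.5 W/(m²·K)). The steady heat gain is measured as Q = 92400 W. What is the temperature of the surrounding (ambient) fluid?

T_out = 28.9 °C

Sum the resistances:
  R_copper = (1/1.36 − 1/1.38)/(4πk) = 0.01066/(4π·415) = 2.043×10^-6 K/W
  R_conv,out = 1/(4πr²h) = 1/(4π·1.38²·18.5) = 0.002259 K/W
ΣR = 0.002261 K/W
ΔT = Q·ΣR = 92400 × 0.002261 = 208.9 K
Heat flows inward, so T_out = T_in + ΔT = -180 + 208.9 = 28.9 °C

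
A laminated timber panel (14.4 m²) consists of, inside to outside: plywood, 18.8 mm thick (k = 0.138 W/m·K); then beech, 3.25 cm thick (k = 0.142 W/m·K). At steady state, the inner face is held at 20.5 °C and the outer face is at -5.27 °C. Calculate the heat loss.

Q = 1020 W

Treat each layer as a resistance in series:
  R_plywood = L/(kA) = 0.0188/(0.138·14.4) = 0.009461 K/W
  R_beech = L/(kA) = 0.0325/(0.142·14.4) = 0.01589 K/W
ΣR = 0.009461 + 0.01589 = 0.02535 K/W
Q = ΔT/ΣR = (20.5 °C − -5.27 °C)/0.02535 = 1020 W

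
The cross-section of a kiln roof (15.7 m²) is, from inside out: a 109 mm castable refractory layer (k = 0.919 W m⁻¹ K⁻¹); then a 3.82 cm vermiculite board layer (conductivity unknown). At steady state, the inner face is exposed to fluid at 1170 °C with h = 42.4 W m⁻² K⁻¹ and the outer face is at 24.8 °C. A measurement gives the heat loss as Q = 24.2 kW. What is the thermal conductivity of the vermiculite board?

ΣR = ΔT/Q = |1170 − 24.8|/24200 = 0.04732 K/W
Known resistances:
  R_conv,in = 1/(hA) = 1/(42.4·15.7) = 0.001502 K/W
  R_castable refractory = L/(kA) = 0.109/(0.919·15.7) = 0.007555 K/W
R_vermiculite board = ΣR − ΣR_known = 0.04732 − 0.009057 = 0.03826 K/W
L/(kA) = 0.03826 ⇒ k = 0.0382/(0.03826·15.7) = 0.0636 W/m·K

k = 0.0636 W/m·K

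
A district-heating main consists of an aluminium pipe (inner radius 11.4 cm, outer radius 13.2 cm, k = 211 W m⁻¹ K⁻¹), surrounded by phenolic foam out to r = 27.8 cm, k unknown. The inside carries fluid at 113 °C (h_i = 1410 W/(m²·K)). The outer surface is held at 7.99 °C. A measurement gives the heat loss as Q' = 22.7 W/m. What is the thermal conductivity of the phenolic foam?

ΣR = ΔT/Q' = |113 − 7.99|/22.7 = 4.626 m·K/W
Known resistances:
  R'_conv,in = 1/(2πr h) = 1/(2π·0.114·1410) = 9.901×10^-4 m·K/W
  R'_aluminium = ln(0.132/0.114)/(2πk) = 0.1466/(2π·211) = 1.106×10^-4 m·K/W
R_phenolic foam = ΣR − ΣR_known = 4.626 − 0.001101 = 4.625 m·K/W
ln(r₂/r₁)/(2πk) = 4.625 ⇒ k = 0.7448/(2π·4.625) = 0.0256 W/m·K

k = 0.0256 W/m·K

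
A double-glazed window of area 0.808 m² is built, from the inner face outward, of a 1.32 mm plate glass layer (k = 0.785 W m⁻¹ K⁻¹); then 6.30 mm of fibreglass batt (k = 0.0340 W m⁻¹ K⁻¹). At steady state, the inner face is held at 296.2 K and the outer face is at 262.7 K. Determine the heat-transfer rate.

Resistance network (inner→outer):
  R_plate glass = L/(kA) = 0.00132/(0.785·0.808) = 0.002081 K/W
  R_fibreglass batt = L/(kA) = 0.00630/(0.0340·0.808) = 0.2293 K/W
ΣR = 0.002081 + 0.2293 = 0.2314 K/W
Q = ΔT/ΣR = (296.2 K − 262.7 K)/0.2314 = 145 W

Q = 145 W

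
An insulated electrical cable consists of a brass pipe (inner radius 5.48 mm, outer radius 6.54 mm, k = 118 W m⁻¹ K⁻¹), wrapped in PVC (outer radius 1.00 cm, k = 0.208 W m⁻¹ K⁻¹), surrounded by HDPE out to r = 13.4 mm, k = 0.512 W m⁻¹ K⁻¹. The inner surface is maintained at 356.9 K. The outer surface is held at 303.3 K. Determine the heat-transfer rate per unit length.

Q' = 129 W/m

Series thermal resistances, inner to outer:
  R'_brass = ln(0.00654/0.00548)/(2πk) = 0.1768/(2π·118) = 2.385×10^-4 m·K/W
  R'_PVC = ln(0.0100/0.00654)/(2πk) = 0.4246/(2π·0.208) = 0.3249 m·K/W
  R'_HDPE = ln(0.0134/0.0100)/(2πk) = 0.2927/(2π·0.512) = 0.09098 m·K/W
ΣR = 2.385×10^-4 + 0.3249 + 0.09098 = 0.4161 m·K/W
Q' = ΔT/ΣR = (356.9 K − 303.3 K)/0.4161 = 129 W/m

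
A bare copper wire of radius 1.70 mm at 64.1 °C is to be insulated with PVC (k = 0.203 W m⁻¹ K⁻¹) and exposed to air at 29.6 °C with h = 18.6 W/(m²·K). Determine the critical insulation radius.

For a cylinder, r_cr = k_ins/h = 0.203/18.6 = 0.0109 m = 1.09 cm

r_cr = 1.09 cm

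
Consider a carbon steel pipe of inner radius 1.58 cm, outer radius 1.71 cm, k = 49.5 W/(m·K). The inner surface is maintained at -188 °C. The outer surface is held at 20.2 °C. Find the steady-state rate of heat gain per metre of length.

Q' = 2πk·ΔT/ln(r₂/r₁) = 2π × 49.5 × 208.2 / ln(0.0171/0.0158) = 8.19×10^5 W/m

Q' = 8.19×10^5 W/m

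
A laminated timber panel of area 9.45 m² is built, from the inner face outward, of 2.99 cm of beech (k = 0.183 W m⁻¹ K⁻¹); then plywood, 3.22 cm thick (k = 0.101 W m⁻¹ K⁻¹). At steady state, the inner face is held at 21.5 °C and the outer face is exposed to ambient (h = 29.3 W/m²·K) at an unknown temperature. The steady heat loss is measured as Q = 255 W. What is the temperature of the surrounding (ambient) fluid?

Sum the resistances:
  R_beech = L/(kA) = 0.0299/(0.183·9.45) = 0.01729 K/W
  R_plywood = L/(kA) = 0.0322/(0.101·9.45) = 0.03374 K/W
  R_conv,out = 1/(hA) = 1/(29.3·9.45) = 0.003612 K/W
ΣR = 0.05464 K/W
ΔT = Q·ΣR = 255 × 0.05464 = 13.93 K
Heat flows outward, so T_out = T_in − ΔT = 21.5 − 13.93 = 7.57 °C

T_out = 7.57 °C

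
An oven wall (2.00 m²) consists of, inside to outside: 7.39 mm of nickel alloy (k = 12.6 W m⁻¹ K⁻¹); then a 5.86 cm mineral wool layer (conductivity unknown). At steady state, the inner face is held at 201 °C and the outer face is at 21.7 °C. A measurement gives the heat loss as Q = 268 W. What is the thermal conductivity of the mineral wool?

k = 0.0438 W/m·K

ΣR = ΔT/Q = |201 − 21.7|/268 = 0.6690 K/W
Known resistances:
  R_nickel alloy = L/(kA) = 0.00739/(12.6·2.00) = 2.933×10^-4 K/W
R_mineral wool = ΣR − ΣR_known = 0.6690 − 2.933×10^-4 = 0.6687 K/W
L/(kA) = 0.6687 ⇒ k = 0.0586/(0.6687·2.00) = 0.0438 W/m·K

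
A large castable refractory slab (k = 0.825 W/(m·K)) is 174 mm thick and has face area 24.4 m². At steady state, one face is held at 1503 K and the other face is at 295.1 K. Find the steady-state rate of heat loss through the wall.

Q = kA·ΔT/L = 0.825 × 24.4 × |1503 K − 295.1 K| / 0.174 = 1.40×10^5 W

Q = 1.40×10^5 W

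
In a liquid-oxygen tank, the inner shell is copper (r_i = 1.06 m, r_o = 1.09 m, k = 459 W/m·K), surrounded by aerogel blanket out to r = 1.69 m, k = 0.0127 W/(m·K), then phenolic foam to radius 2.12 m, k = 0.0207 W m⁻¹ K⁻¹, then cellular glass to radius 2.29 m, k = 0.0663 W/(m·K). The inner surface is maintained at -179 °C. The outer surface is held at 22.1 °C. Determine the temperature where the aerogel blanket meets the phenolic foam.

T = -17.7 °C

Resistance network (inner→outer):
  R_copper = (1/1.06 − 1/1.09)/(4πk) = 0.02597/(4π·459) = 4.502×10^-6 K/W
  R_aerogel blanket = (1/1.09 − 1/1.69)/(4πk) = 0.3257/(4π·0.0127) = 2.041 K/W
  R_phenolic foam = (1/1.69 − 1/2.12)/(4πk) = 0.1200/(4π·0.0207) = 0.4614 K/W
  R_cellular glass = (1/2.12 − 1/2.29)/(4πk) = 0.03502/(4π·0.0663) = 0.04203 K/W
ΣR = 4.502×10^-6 + 2.041 + 0.4614 + 0.04203 = 2.544 K/W
Q = ΔT/ΣR = (-179 °C − 22.1 °C)/2.544 = -79.05 W
From the inner boundary to the aerogel blanket/phenolic foam interface, ΣR_partial = 2.041 K/W.
T_interface = T_in − Q·ΣR_partial = -179 °C − (-79.05)(2.041) = -17.7 °C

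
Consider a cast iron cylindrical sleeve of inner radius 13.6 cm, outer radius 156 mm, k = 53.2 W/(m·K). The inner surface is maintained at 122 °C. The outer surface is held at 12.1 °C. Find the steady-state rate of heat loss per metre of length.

Q' = 2πk·ΔT/ln(r₂/r₁) = 2π × 53.2 × 109.9 / ln(0.156/0.136) = 2.68×10^5 W/m

Q' = 268 kW/m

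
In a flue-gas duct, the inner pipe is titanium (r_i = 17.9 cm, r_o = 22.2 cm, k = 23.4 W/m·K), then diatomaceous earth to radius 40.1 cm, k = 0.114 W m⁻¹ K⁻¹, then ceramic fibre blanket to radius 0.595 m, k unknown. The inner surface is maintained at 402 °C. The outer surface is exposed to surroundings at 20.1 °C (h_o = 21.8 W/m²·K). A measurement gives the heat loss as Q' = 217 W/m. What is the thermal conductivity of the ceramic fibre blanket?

k = 0.0682 W/m·K

ΣR = ΔT/Q' = |402 − 20.1|/217 = 1.760 m·K/W
Known resistances:
  R'_titanium = ln(0.222/0.179)/(2πk) = 0.2153/(2π·23.4) = 0.001464 m·K/W
  R'_diatomaceous earth = ln(0.401/0.222)/(2πk) = 0.5913/(2π·0.114) = 0.8255 m·K/W
  R'_conv,out = 1/(2πr h) = 1/(2π·0.595·21.8) = 0.01227 m·K/W
R_ceramic fibre blanket = ΣR − ΣR_known = 1.760 − 0.8392 = 0.9208 m·K/W
ln(r₂/r₁)/(2πk) = 0.9208 ⇒ k = 0.3946/(2π·0.9208) = 0.0682 W/m·K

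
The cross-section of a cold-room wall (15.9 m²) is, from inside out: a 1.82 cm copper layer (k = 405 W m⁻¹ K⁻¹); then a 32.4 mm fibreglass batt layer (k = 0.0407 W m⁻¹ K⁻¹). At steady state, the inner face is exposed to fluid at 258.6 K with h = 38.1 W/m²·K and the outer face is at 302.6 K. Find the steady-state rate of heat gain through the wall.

Q = 851 W

Treat each layer as a resistance in series:
  R_conv,in = 1/(hA) = 1/(38.1·15.9) = 0.001651 K/W
  R_copper = L/(kA) = 0.0182/(405·15.9) = 2.826×10^-6 K/W
  R_fibreglass batt = L/(kA) = 0.0324/(0.0407·15.9) = 0.05007 K/W
ΣR = 0.001651 + 2.826×10^-6 + 0.05007 = 0.05172 K/W
Q = ΔT/ΣR = (258.6 K − 302.6 K)/0.05172 = -851 W
(Negative Q ⇒ heat flows inward; heat gain = 851 W.)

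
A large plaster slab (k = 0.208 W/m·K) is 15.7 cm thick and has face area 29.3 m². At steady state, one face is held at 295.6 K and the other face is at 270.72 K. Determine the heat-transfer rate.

Q = kA·ΔT/L = 0.208 × 29.3 × |295.6 K − 270.72 K| / 0.157 = 966 W

Q = 966 W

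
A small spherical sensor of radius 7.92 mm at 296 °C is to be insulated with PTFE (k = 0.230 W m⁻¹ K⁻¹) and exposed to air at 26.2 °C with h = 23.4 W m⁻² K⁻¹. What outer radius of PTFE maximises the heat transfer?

r_cr = 1.97 cm

For a sphere, r_cr = 2k_ins/h = 2·0.230/23.4 = 0.0197 m = 1.97 cm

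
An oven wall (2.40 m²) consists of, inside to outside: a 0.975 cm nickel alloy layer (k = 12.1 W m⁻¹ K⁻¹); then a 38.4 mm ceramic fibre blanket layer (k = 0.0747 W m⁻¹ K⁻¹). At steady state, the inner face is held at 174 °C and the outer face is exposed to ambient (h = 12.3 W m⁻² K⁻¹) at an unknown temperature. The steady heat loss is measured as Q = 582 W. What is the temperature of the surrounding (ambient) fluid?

T_out = 29.4 °C

Series resistances:
  R_nickel alloy = L/(kA) = 0.00975/(12.1·2.40) = 3.357×10^-4 K/W
  R_ceramic fibre blanket = L/(kA) = 0.0384/(0.0747·2.40) = 0.2142 K/W
  R_conv,out = 1/(hA) = 1/(12.3·2.40) = 0.03388 K/W
ΣR = 0.2484 K/W
ΔT = Q·ΣR = 582 × 0.2484 = 144.6 K
Heat flows outward, so T_out = T_in − ΔT = 174 − 144.6 = 29.4 °C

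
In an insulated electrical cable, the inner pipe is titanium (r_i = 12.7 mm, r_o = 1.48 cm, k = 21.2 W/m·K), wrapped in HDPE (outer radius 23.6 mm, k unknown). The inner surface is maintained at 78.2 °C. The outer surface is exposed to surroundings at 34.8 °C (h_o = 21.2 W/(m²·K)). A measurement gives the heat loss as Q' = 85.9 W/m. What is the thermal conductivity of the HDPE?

ΣR = ΔT/Q' = |78.2 − 34.8|/85.9 = 0.5052 m·K/W
Known resistances:
  R'_titanium = ln(0.0148/0.0127)/(2πk) = 0.1530/(2π·21.2) = 0.001149 m·K/W
  R'_conv,out = 1/(2πr h) = 1/(2π·0.0236·21.2) = 0.3181 m·K/W
R_HDPE = ΣR − ΣR_known = 0.5052 − 0.3192 = 0.1860 m·K/W
ln(r₂/r₁)/(2πk) = 0.1860 ⇒ k = 0.4666/(2π·0.1860) = 0.399 W/m·K

k = 0.399 W/m·K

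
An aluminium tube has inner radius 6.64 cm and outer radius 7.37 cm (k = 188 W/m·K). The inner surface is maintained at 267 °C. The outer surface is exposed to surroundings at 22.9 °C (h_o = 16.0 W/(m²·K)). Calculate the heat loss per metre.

Q' = 1810 W/m

Resistance network (inner→outer):
  R'_aluminium = ln(0.0737/0.0664)/(2πk) = 0.1043/(2π·188) = 8.830×10^-5 m·K/W
  R'_conv,out = 1/(2πr h) = 1/(2π·0.0737·16.0) = 0.1350 m·K/W
ΣR = 8.830×10^-5 + 0.1350 = 0.1351 m·K/W
Q' = ΔT/ΣR = (267 °C − 22.9 °C)/0.1351 = 1810 W/m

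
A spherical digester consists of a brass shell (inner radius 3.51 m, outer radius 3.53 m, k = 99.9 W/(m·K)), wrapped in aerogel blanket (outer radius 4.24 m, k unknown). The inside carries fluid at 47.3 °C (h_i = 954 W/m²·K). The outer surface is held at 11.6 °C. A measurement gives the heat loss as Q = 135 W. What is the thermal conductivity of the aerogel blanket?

k = 0.0143 W/m·K

ΣR = ΔT/Q = |47.3 − 11.6|/135 = 0.2644 K/W
Known resistances:
  R_conv,in = 1/(4πr²h) = 1/(4π·3.51²·954) = 6.771×10^-6 K/W
  R_brass = (1/3.51 − 1/3.53)/(4πk) = 0.001614/(4π·99.9) = 1.286×10^-6 K/W
R_aerogel blanket = ΣR − ΣR_known = 0.2644 − 8.057×10^-6 = 0.2644 K/W
(1/r₁−1/r₂)/(4πk) = 0.2644 ⇒ k = 0.04744/(4π·0.2644) = 0.0143 W/m·K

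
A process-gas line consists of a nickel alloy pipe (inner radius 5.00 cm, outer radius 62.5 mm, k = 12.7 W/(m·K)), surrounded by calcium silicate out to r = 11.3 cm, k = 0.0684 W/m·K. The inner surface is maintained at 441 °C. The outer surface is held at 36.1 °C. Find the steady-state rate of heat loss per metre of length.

Series thermal resistances, inner to outer:
  R'_nickel alloy = ln(0.0625/0.0500)/(2πk) = 0.2231/(2π·12.7) = 0.002796 m·K/W
  R'_calcium silicate = ln(0.113/0.0625)/(2πk) = 0.5922/(2π·0.0684) = 1.378 m·K/W
ΣR = 0.002796 + 1.378 = 1.381 m·K/W
Q' = ΔT/ΣR = (441 °C − 36.1 °C)/1.381 = 293 W/m

Q' = 293 W/m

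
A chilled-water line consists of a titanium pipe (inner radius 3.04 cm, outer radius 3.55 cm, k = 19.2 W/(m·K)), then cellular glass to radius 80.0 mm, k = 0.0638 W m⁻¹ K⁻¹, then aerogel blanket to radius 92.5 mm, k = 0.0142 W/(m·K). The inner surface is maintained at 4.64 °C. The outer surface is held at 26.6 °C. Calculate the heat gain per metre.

Treat each layer as a resistance in series:
  R'_titanium = ln(0.0355/0.0304)/(2πk) = 0.1551/(2π·19.2) = 0.001286 m·K/W
  R'_cellular glass = ln(0.0800/0.0355)/(2πk) = 0.8125/(2π·0.0638) = 2.027 m·K/W
  R'_aerogel blanket = ln(0.0925/0.0800)/(2πk) = 0.1452/(2π·0.0142) = 1.627 m·K/W
ΣR = 0.001286 + 2.027 + 1.627 = 3.655 m·K/W
Q' = ΔT/ΣR = (4.64 °C − 26.6 °C)/3.655 = -6.01 W/m
(Negative Q' ⇒ heat flows inward; heat gain = 6.01 W/m.)

Q' = 6.01 W/m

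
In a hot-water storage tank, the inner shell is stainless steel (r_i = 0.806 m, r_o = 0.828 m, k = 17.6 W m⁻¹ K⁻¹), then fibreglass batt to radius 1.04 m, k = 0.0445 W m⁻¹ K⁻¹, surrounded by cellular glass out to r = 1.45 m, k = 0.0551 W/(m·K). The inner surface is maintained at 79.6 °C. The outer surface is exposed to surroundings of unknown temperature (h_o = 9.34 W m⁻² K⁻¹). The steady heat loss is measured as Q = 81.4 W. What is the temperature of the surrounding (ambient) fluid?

T_out = 11.5 °C

Sum the resistances:
  R_stainless steel = (1/0.806 − 1/0.828)/(4πk) = 0.03297/(4π·17.6) = 1.491×10^-4 K/W
  R_fibreglass batt = (1/0.828 − 1/1.04)/(4πk) = 0.2462/(4π·0.0445) = 0.4403 K/W
  R_cellular glass = (1/1.04 − 1/1.45)/(4πk) = 0.2719/(4π·0.0551) = 0.3927 K/W
  R_conv,out = 1/(4πr²h) = 1/(4π·1.45²·9.34) = 0.004052 K/W
ΣR = 0.8371 K/W
ΔT = Q·ΣR = 81.4 × 0.8371 = 68.14 K
Heat flows outward, so T_out = T_in − ΔT = 79.6 − 68.14 = 11.5 °C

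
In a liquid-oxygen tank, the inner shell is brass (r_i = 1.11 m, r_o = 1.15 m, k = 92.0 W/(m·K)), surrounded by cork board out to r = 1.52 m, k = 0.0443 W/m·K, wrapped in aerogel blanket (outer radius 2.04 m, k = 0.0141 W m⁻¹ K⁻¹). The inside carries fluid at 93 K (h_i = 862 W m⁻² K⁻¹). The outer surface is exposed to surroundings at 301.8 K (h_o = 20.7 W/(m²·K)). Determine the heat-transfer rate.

Q = 157 W

Resistance network (inner→outer):
  R_conv,in = 1/(4πr²h) = 1/(4π·1.11²·862) = 7.493×10^-5 K/W
  R_brass = (1/1.11 − 1/1.15)/(4πk) = 0.03134/(4π·92.0) = 2.710×10^-5 K/W
  R_cork board = (1/1.15 − 1/1.52)/(4πk) = 0.2117/(4π·0.0443) = 0.3802 K/W
  R_aerogel blanket = (1/1.52 − 1/2.04)/(4πk) = 0.1677/(4π·0.0141) = 0.9465 K/W
  R_conv,out = 1/(4πr²h) = 1/(4π·2.04²·20.7) = 9.238×10^-4 K/W
ΣR = 7.493×10^-5 + 2.710×10^-5 + 0.3802 + 0.9465 + 9.238×10^-4 = 1.328 K/W
Q = ΔT/ΣR = (93 K − 301.8 K)/1.328 = -157 W
(Negative Q ⇒ heat flows inward; heat gain = 157 W.)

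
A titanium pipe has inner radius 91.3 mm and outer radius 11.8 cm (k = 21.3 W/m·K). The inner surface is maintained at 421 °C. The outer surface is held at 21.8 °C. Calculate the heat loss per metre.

Q' = 2πk·ΔT/ln(r₂/r₁) = 2π × 21.3 × 399.2 / ln(0.118/0.0913) = 2.08×10^5 W/m

Q' = 2.08×10^5 W/m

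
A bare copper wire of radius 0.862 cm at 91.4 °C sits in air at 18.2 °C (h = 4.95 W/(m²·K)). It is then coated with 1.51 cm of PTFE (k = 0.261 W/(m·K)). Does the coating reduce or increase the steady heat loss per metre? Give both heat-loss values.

increases: 19.6 → 37.1 W/m

Critical radius for a cylinder: r_cr = k/h = 0.0527 m = 5.27 cm.
Outer radius after coating: r₂ = 0.00862 + 0.0151 = 0.02372 m.
Since r₁ < r_cr and r₂ ≤ r_cr, the coating moves toward the maximum at r_cr — heat loss rises.
Bare: R = 1/(2πr₁h) = 3.730 m·K/W; Q = 73.2/3.730 = 19.6 W/m.
Coated: R = R_cond + R_conv = 1.973 m·K/W; Q = 73.2/1.973 = 37.1 W/m.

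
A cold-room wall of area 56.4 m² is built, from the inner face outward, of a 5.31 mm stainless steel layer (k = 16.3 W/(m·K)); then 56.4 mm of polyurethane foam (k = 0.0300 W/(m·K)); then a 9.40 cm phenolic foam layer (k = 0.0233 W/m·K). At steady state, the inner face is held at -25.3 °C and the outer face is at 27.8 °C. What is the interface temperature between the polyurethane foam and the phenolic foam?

Series thermal resistances, inner to outer:
  R_stainless steel = L/(kA) = 0.00531/(16.3·56.4) = 5.776×10^-6 K/W
  R_polyurethane foam = L/(kA) = 0.0564/(0.0300·56.4) = 0.03333 K/W
  R_phenolic foam = L/(kA) = 0.0940/(0.0233·56.4) = 0.07153 K/W
ΣR = 5.776×10^-6 + 0.03333 + 0.07153 = 0.1049 K/W
Q = ΔT/ΣR = (-25.3 °C − 27.8 °C)/0.1049 = -506.2 W
From the inner boundary to the polyurethane foam/phenolic foam interface, ΣR_partial = 0.03334 K/W.
T_interface = T_in − Q·ΣR_partial = -25.3 °C − (-506.2)(0.03334) = -8.42 °C

T = -8.42 °C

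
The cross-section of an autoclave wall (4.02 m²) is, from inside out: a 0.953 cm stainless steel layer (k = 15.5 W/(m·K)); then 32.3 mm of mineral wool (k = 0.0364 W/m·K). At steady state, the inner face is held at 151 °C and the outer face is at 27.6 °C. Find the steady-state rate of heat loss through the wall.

Q = 559 W

Treat each layer as a resistance in series:
  R_stainless steel = L/(kA) = 0.00953/(15.5·4.02) = 1.529×10^-4 K/W
  R_mineral wool = L/(kA) = 0.0323/(0.0364·4.02) = 0.2207 K/W
ΣR = 1.529×10^-4 + 0.2207 = 0.2209 K/W
Q = ΔT/ΣR = (151 °C − 27.6 °C)/0.2209 = 559 W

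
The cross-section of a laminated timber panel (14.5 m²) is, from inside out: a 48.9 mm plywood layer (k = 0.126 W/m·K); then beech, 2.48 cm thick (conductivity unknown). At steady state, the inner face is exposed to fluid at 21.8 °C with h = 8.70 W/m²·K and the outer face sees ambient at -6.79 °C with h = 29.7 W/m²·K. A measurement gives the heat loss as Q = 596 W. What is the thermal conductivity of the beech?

k = 0.156 W/m·K

ΣR = ΔT/Q = |21.8 − -6.79|/596 = 0.04797 K/W
Known resistances:
  R_conv,in = 1/(hA) = 1/(8.70·14.5) = 0.007927 K/W
  R_plywood = L/(kA) = 0.0489/(0.126·14.5) = 0.02677 K/W
  R_conv,out = 1/(hA) = 1/(29.7·14.5) = 0.002322 K/W
R_beech = ΣR − ΣR_known = 0.04797 − 0.03702 = 0.01095 K/W
L/(kA) = 0.01095 ⇒ k = 0.0248/(0.01095·14.5) = 0.156 W/m·K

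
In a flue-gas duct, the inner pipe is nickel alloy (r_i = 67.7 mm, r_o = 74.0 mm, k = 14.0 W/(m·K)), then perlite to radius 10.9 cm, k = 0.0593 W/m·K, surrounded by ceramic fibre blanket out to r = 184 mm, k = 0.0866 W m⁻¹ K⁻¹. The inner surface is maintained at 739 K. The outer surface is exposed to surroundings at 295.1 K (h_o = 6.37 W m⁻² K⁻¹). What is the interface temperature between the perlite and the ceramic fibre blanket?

Resistance network (inner→outer):
  R'_nickel alloy = ln(0.0740/0.0677)/(2πk) = 0.08898/(2π·14.0) = 0.001012 m·K/W
  R'_perlite = ln(0.109/0.0740)/(2πk) = 0.3873/(2π·0.0593) = 1.039 m·K/W
  R'_ceramic fibre blanket = ln(0.184/0.109)/(2πk) = 0.5236/(2π·0.0866) = 0.9623 m·K/W
  R'_conv,out = 1/(2πr h) = 1/(2π·0.184·6.37) = 0.1358 m·K/W
ΣR = 0.001012 + 1.039 + 0.9623 + 0.1358 = 2.138 m·K/W
Q' = ΔT/ΣR = (739 K − 295.1 K)/2.138 = 207.6 W/m
From the inner boundary to the perlite/ceramic fibre blanket interface, ΣR_partial = 1.040 m·K/W.
T_interface = T_in − Q'·ΣR_partial = 739 K − (207.6)(1.040) = 523 K

T = 523 K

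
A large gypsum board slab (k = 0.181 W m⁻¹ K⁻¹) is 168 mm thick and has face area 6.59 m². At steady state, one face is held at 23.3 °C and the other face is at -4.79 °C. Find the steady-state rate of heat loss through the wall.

Q = kA·ΔT/L = 0.181 × 6.59 × |23.3 °C − -4.79 °C| / 0.168 = 199 W

Q = 199 W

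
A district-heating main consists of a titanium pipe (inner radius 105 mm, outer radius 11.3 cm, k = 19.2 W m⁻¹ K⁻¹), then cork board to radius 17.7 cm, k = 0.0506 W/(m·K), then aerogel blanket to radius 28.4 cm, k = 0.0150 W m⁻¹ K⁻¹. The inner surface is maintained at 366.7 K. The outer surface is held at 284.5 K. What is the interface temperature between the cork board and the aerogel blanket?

T = 348.6 K

Resistance network (inner→outer):
  R'_titanium = ln(0.113/0.105)/(2πk) = 0.07343/(2π·19.2) = 6.087×10^-4 m·K/W
  R'_cork board = ln(0.177/0.113)/(2πk) = 0.4488/(2π·0.0506) = 1.412 m·K/W
  R'_aerogel blanket = ln(0.284/0.177)/(2πk) = 0.4728/(2π·0.0150) = 5.017 m·K/W
ΣR = 6.087×10^-4 + 1.412 + 5.017 = 6.430 m·K/W
Q' = ΔT/ΣR = (366.7 K − 284.5 K)/6.430 = 12.78 W/m
From the inner boundary to the cork board/aerogel blanket interface, ΣR_partial = 1.413 m·K/W.
T_interface = T_in − Q'·ΣR_partial = 366.7 K − (12.78)(1.413) = 348.6 K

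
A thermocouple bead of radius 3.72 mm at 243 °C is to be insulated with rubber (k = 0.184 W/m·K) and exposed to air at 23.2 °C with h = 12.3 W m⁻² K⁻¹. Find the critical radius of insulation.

r_cr = 2.99 cm

For a sphere, r_cr = 2k_ins/h = 2·0.184/12.3 = 0.0299 m = 2.99 cm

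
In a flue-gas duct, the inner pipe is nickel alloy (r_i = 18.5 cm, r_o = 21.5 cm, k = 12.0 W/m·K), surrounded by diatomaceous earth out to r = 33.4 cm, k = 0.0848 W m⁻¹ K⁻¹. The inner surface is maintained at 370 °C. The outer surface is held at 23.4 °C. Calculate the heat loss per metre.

Series thermal resistances, inner to outer:
  R'_nickel alloy = ln(0.215/0.185)/(2πk) = 0.1503/(2π·12.0) = 0.001993 m·K/W
  R'_diatomaceous earth = ln(0.334/0.215)/(2πk) = 0.4405/(2π·0.0848) = 0.8267 m·K/W
ΣR = 0.001993 + 0.8267 = 0.8287 m·K/W
Q' = ΔT/ΣR = (370 °C − 23.4 °C)/0.8287 = 418 W/m

Q' = 418 W/m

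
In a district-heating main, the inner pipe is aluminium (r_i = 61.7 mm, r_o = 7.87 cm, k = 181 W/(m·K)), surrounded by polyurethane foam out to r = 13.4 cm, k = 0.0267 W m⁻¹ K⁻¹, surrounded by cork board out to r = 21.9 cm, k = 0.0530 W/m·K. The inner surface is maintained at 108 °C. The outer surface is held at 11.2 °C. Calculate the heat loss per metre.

Treat each layer as a resistance in series:
  R'_aluminium = ln(0.0787/0.0617)/(2πk) = 0.2434/(2π·181) = 2.140×10^-4 m·K/W
  R'_polyurethane foam = ln(0.134/0.0787)/(2πk) = 0.5322/(2π·0.0267) = 3.172 m·K/W
  R'_cork board = ln(0.219/0.134)/(2πk) = 0.4912/(2π·0.0530) = 1.475 m·K/W
ΣR = 2.140×10^-4 + 3.172 + 1.475 = 4.647 m·K/W
Q' = ΔT/ΣR = (108 °C − 11.2 °C)/4.647 = 20.8 W/m

Q' = 20.8 W/m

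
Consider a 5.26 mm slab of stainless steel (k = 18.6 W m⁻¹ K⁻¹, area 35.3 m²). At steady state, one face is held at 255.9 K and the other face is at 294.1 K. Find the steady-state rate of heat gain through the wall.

Q = 4.77×10^6 W

Q = kA·ΔT/L = 18.6 × 35.3 × |255.9 K − 294.1 K| / 0.00526 = 4.77×10^6 W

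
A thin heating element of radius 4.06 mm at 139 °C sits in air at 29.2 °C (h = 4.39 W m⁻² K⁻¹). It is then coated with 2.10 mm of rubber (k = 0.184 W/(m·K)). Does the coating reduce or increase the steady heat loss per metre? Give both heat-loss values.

increases: 12.3 → 17.6 W/m

Critical radius for a cylinder: r_cr = k/h = 0.0419 m = 4.19 cm.
Outer radius after coating: r₂ = 0.00406 + 0.00210 = 0.00616 m.
Since r₁ < r_cr and r₂ ≤ r_cr, the coating moves toward the maximum at r_cr — heat loss rises.
Bare: R = 1/(2πr₁h) = 8.930 m·K/W; Q = 109.8/8.930 = 12.3 W/m.
Coated: R = R_cond + R_conv = 6.246 m·K/W; Q = 109.8/6.246 = 17.6 W/m.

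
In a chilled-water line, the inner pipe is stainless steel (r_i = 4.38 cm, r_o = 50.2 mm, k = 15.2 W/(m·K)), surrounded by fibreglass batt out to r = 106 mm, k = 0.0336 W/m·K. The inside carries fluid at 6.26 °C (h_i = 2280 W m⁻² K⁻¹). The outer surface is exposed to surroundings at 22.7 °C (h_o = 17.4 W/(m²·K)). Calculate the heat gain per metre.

Resistance network (inner→outer):
  R'_conv,in = 1/(2πr h) = 1/(2π·0.0438·2280) = 0.001594 m·K/W
  R'_stainless steel = ln(0.0502/0.0438)/(2πk) = 0.1364/(2π·15.2) = 0.001428 m·K/W
  R'_fibreglass batt = ln(0.106/0.0502)/(2πk) = 0.7474/(2π·0.0336) = 3.540 m·K/W
  R'_conv,out = 1/(2πr h) = 1/(2π·0.106·17.4) = 0.08629 m·K/W
ΣR = 0.001594 + 0.001428 + 3.540 + 0.08629 = 3.629 m·K/W
Q' = ΔT/ΣR = (6.26 °C − 22.7 °C)/3.629 = -4.53 W/m
(Negative Q' ⇒ heat flows inward; heat gain = 4.53 W/m.)

Q' = 4.53 W/m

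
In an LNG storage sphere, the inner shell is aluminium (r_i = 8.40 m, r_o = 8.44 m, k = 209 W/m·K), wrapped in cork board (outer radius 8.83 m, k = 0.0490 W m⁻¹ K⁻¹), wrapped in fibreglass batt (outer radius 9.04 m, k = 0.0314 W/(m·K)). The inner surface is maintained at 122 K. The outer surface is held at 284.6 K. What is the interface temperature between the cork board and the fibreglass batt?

Resistance network (inner→outer):
  R_aluminium = (1/8.40 − 1/8.44)/(4πk) = 5.642×10^-4/(4π·209) = 2.148×10^-7 K/W
  R_cork board = (1/8.44 − 1/8.83)/(4πk) = 0.005233/(4π·0.0490) = 0.008499 K/W
  R_fibreglass batt = (1/8.83 − 1/9.04)/(4πk) = 0.002631/(4π·0.0314) = 0.006667 K/W
ΣR = 2.148×10^-7 + 0.008499 + 0.006667 = 0.01517 K/W
Q = ΔT/ΣR = (122 K − 284.6 K)/0.01517 = -10720 W
From the inner boundary to the cork board/fibreglass batt interface, ΣR_partial = 0.008499 K/W.
T_interface = T_in − Q·ΣR_partial = 122 K − (-10720)(0.008499) = 213.1 K

T = 213.1 K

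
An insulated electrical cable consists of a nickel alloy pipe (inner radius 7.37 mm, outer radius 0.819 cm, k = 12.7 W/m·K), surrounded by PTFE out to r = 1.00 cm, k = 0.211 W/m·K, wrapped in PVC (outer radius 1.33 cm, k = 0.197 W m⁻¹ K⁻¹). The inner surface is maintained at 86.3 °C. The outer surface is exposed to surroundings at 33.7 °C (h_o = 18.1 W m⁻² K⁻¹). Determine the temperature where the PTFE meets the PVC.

Series thermal resistances, inner to outer:
  R'_nickel alloy = ln(0.00819/0.00737)/(2πk) = 0.1055/(2π·12.7) = 0.001322 m·K/W
  R'_PTFE = ln(0.0100/0.00819)/(2πk) = 0.1997/(2π·0.211) = 0.1506 m·K/W
  R'_PVC = ln(0.0133/0.0100)/(2πk) = 0.2852/(2π·0.197) = 0.2304 m·K/W
  R'_conv,out = 1/(2πr h) = 1/(2π·0.0133·18.1) = 0.6611 m·K/W
ΣR = 0.001322 + 0.1506 + 0.2304 + 0.6611 = 1.043 m·K/W
Q' = ΔT/ΣR = (86.3 °C − 33.7 °C)/1.043 = 50.43 W/m
From the inner boundary to the PTFE/PVC interface, ΣR_partial = 0.1519 m·K/W.
T_interface = T_in − Q'·ΣR_partial = 86.3 °C − (50.43)(0.1519) = 78.6 °C

T = 78.6 °C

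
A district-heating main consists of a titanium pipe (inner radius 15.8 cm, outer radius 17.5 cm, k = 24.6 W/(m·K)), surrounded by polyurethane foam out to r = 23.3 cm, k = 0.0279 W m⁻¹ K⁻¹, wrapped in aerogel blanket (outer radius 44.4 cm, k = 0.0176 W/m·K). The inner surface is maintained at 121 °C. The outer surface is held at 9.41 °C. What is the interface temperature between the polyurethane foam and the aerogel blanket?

Treat each layer as a resistance in series:
  R'_titanium = ln(0.175/0.158)/(2πk) = 0.1022/(2π·24.6) = 6.611×10^-4 m·K/W
  R'_polyurethane foam = ln(0.233/0.175)/(2πk) = 0.2863/(2π·0.0279) = 1.633 m·K/W
  R'_aerogel blanket = ln(0.444/0.233)/(2πk) = 0.6448/(2π·0.0176) = 5.831 m·K/W
ΣR = 6.611×10^-4 + 1.633 + 5.831 = 7.465 m·K/W
Q' = ΔT/ΣR = (121 °C − 9.41 °C)/7.465 = 14.95 W/m
From the inner boundary to the polyurethane foam/aerogel blanket interface, ΣR_partial = 1.634 m·K/W.
T_interface = T_in − Q'·ΣR_partial = 121 °C − (14.95)(1.634) = 96.6 °C

T = 96.6 °C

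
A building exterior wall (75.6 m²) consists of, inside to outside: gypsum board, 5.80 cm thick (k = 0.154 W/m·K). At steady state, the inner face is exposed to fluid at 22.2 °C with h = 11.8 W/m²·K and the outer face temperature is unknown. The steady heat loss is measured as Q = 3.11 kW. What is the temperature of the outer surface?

Sum the resistances:
  R_conv,in = 1/(hA) = 1/(11.8·75.6) = 0.001121 K/W
  R_gypsum board = L/(kA) = 0.0580/(0.154·75.6) = 0.004982 K/W
ΣR = 0.006103 K/W
ΔT = Q·ΣR = 3110 × 0.006103 = 18.98 K
Heat flows outward, so T_out = T_in − ΔT = 22.2 − 18.98 = 3.22 °C

T_out = 3.22 °C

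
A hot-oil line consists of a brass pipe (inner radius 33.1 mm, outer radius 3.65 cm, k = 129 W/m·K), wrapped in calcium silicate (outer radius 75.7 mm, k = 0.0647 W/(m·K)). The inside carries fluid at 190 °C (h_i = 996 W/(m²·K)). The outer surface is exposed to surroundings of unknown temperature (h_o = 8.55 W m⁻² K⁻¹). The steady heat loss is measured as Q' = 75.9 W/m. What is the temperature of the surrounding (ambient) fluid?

Series resistances:
  R'_conv,in = 1/(2πr h) = 1/(2π·0.0331·996) = 0.004828 m·K/W
  R'_brass = ln(0.0365/0.0331)/(2πk) = 0.09778/(2π·129) = 1.206×10^-4 m·K/W
  R'_calcium silicate = ln(0.0757/0.0365)/(2πk) = 0.7295/(2π·0.0647) = 1.794 m·K/W
  R'_conv,out = 1/(2πr h) = 1/(2π·0.0757·8.55) = 0.2459 m·K/W
ΣR = 2.045 m·K/W
ΔT = Q'·ΣR = 75.9 × 2.045 = 155.2 K
Heat flows outward, so T_out = T_in − ΔT = 190 − 155.2 = 34.8 °C

T_out = 34.8 °C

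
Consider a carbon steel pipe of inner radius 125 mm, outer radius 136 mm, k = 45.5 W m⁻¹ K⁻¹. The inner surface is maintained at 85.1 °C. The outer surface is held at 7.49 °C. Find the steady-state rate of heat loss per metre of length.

Q' = 2πk·ΔT/ln(r₂/r₁) = 2π × 45.5 × 77.61 / ln(0.136/0.125) = 2.63×10^5 W/m

Q' = 2.63×10^5 W/m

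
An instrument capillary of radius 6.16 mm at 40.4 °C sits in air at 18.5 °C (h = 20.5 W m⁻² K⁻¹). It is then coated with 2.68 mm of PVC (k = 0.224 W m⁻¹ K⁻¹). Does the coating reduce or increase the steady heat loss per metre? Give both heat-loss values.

Critical radius for a cylinder: r_cr = k/h = 0.0109 m = 1.09 cm.
Outer radius after coating: r₂ = 0.00616 + 0.00268 = 0.00884 m.
Since r₁ < r_cr and r₂ ≤ r_cr, the coating moves toward the maximum at r_cr — heat loss rises.
Bare: R = 1/(2πr₁h) = 1.260 m·K/W; Q = 21.9/1.260 = 17.4 W/m.
Coated: R = R_cond + R_conv = 1.135 m·K/W; Q = 21.9/1.135 = 19.3 W/m.

increases: 17.4 → 19.3 W/m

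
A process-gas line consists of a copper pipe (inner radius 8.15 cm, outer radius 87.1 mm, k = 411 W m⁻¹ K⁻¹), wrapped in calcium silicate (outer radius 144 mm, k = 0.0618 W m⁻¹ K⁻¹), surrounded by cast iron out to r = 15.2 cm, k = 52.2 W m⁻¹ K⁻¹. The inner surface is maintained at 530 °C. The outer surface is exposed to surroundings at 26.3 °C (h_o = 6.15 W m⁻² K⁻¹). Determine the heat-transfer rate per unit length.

Q' = 344 W/m

Series thermal resistances, inner to outer:
  R'_copper = ln(0.0871/0.0815)/(2πk) = 0.06645/(2π·411) = 2.573×10^-5 m·K/W
  R'_calcium silicate = ln(0.144/0.0871)/(2πk) = 0.5028/(2π·0.0618) = 1.295 m·K/W
  R'_cast iron = ln(0.152/0.144)/(2πk) = 0.05407/(2π·52.2) = 1.648×10^-4 m·K/W
  R'_conv,out = 1/(2πr h) = 1/(2π·0.152·6.15) = 0.1703 m·K/W
ΣR = 2.573×10^-5 + 1.295 + 1.648×10^-4 + 0.1703 = 1.465 m·K/W
Q' = ΔT/ΣR = (530 °C − 26.3 °C)/1.465 = 344 W/m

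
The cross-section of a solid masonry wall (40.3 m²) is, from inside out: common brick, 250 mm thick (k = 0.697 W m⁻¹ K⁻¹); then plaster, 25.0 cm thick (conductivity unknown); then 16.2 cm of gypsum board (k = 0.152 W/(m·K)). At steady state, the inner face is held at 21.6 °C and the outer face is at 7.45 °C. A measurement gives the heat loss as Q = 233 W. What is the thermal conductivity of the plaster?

k = 0.244 W/m·K

ΣR = ΔT/Q = |21.6 − 7.45|/233 = 0.06073 K/W
Known resistances:
  R_common brick = L/(kA) = 0.250/(0.697·40.3) = 0.008900 K/W
  R_gypsum board = L/(kA) = 0.162/(0.152·40.3) = 0.02645 K/W
R_plaster = ΣR − ΣR_known = 0.06073 − 0.03535 = 0.02538 K/W
L/(kA) = 0.02538 ⇒ k = 0.250/(0.02538·40.3) = 0.244 W/m·K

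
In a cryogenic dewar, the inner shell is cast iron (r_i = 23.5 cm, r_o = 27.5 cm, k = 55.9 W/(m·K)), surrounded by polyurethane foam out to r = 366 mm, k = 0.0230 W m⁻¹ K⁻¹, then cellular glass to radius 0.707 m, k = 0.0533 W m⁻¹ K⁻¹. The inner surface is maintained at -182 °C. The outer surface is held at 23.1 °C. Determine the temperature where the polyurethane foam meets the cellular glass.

T = -56.1 °C

Treat each layer as a resistance in series:
  R_cast iron = (1/0.235 − 1/0.275)/(4πk) = 0.6190/(4π·55.9) = 8.811×10^-4 K/W
  R_polyurethane foam = (1/0.275 − 1/0.366)/(4πk) = 0.9041/(4π·0.0230) = 3.128 K/W
  R_cellular glass = (1/0.366 − 1/0.707)/(4πk) = 1.318/(4π·0.0533) = 1.968 K/W
ΣR = 8.811×10^-4 + 3.128 + 1.968 = 5.097 K/W
Q = ΔT/ΣR = (-182 °C − 23.1 °C)/5.097 = -40.24 W
From the inner boundary to the polyurethane foam/cellular glass interface, ΣR_partial = 3.129 K/W.
T_interface = T_in − Q·ΣR_partial = -182 °C − (-40.24)(3.129) = -56.1 °C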